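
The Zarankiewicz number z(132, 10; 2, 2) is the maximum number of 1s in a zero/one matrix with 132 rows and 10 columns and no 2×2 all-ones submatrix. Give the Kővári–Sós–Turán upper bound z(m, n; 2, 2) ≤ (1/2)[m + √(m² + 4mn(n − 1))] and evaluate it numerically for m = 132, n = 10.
z(132, 10; 2, 2) ≤ (1/2)[132 + √(132² + 4·132·10·9)] = (1/2)[132 + √64944] = 193.4206

Kővári–Sós–Turán: let r_1, ..., r_132 be the row sums and z = Σ r_i the total number of 1s. Each pair of columns can share at most one row with both entries 1 (else a 2×2 all-ones block appears), so Σ_i C(r_i, 2) ≤ C(10, 2) = 45. By convexity Σ_i C(r_i, 2) ≥ 132·C(z/132, 2) = z(z − 132)/(2·132), giving z² − 132z − 132·10·9 ≤ 0 and hence z ≤ (1/2)[132 + √(17424 + 4·11880)] = (1/2)[132 + √64944] ≈ (1/2)(132 + 254.8411) = 193.4206.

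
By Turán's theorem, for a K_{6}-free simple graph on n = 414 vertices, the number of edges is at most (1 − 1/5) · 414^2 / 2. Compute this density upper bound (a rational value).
Turán density bound = (4/5) · 414^2/2 = 342792/5 ≈ 68558.4

Turán's theorem: ex(n, K_{r+1}) is achieved by the complete r-partite Turán graph T(n, r) with parts as balanced as possible, and is at most (1 − 1/r) · n^2/2. For r = 5, n = 414: the density bound is (4/5) · 171396/2 = 342792/5 ≈ 68558.4. The integer-valued extremum is e(T(414, 5)) = 68558, which is strictly less than the density bound 342792/5 since 5 ∤ 414 (the parts of T(414, 5) cannot all be equal).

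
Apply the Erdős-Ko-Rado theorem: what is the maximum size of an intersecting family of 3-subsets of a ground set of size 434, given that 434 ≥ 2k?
max |F| = C(433, 2) = 93528

The Erdős-Ko-Rado theorem states: for n ≥ 2k, an intersecting family of k-subsets of an n-element set has size at most C(n − 1, k − 1), with equality for 'star' families {A ⊆ [n] : |A| = k, i ∈ A} (fix an element i). For n = 434, k = 3: C(433, 2) = 93528.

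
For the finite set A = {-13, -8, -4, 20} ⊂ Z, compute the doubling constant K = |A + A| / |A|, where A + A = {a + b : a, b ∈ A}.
K = |A + A| / |A| = 10/4 = 5/2

Enumerate A + A = {a + b : a, b ∈ A}. With |A| = 4, there are |A|^2 = 16 ordered sum pairs; collecting distinct values, A + A = {-26, -21, -17, -16, -12, -8, 7, 12, 16, 40}, so |A + A| = 10. Thus K = 10/4 = 5/2. For comparison, the minimum possible |A + A| over all 4-element sets is 2·4 − 1 = 7 (so min K = 7/4), attained only by arithmetic progressions.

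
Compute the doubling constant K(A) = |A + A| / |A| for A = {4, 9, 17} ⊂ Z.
K = |A + A| / |A| = 6/3 = 2

Enumerate A + A = {a + b : a, b ∈ A}. With |A| = 3, there are |A|^2 = 9 ordered sum pairs; collecting distinct values, A + A = {8, 13, 18, 21, 26, 34}, so |A + A| = 6. Thus K = 6/3 = 2. For comparison, the minimum possible |A + A| over all 3-element sets is 2·3 − 1 = 5 (so min K = 5/3), attained only by arithmetic progressions.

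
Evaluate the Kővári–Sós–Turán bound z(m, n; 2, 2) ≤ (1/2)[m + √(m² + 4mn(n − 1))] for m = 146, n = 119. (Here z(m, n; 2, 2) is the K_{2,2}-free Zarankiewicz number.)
z(146, 119; 2, 2) ≤ (1/2)[146 + √(146² + 4·146·119·118)] = (1/2)[146 + √8221844] = 1506.6879

Kővári–Sós–Turán: let r_1, ..., r_146 be the row sums and z = Σ r_i the total number of 1s. Each pair of columns can share at most one row with both entries 1 (else a 2×2 all-ones block appears), so Σ_i C(r_i, 2) ≤ C(119, 2) = 7021. By convexity Σ_i C(r_i, 2) ≥ 146·C(z/146, 2) = z(z − 146)/(2·146), giving z² − 146z − 146·119·118 ≤ 0 and hence z ≤ (1/2)[146 + √(21316 + 4·2050132)] = (1/2)[146 + √8221844] ≈ (1/2)(146 + 2867.3758) = 1506.6879.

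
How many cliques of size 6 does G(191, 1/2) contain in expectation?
E[# K_6] = C(191, 6) · (1/2)^C(6, 2) = 62291483793 / 2^15 ≈ 1900985.223175

For each 6-subset S of vertices (there are C(191, 6) = 62291483793 such S), let X_S = 1 if S induces a K_6 (all C(6, 2) = 15 edges present). Then P(X_S = 1) = (1/2)^15 = 1/32768. By linearity of expectation, E[# K_6] = C(191, 6) · (1/2)^15 = 62291483793 / 32768 ≈ 1900985.223175.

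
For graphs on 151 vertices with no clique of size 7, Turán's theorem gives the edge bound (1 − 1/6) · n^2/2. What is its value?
Turán density bound = (5/6) · 151^2/2 = 114005/12 ≈ 9500.4167

Turán's theorem: ex(n, K_{r+1}) is achieved by the complete r-partite Turán graph T(n, r) with parts as balanced as possible, and is at most (1 − 1/r) · n^2/2. For r = 6, n = 151: the density bound is (5/6) · 22801/2 = 114005/12 ≈ 9500.4167. The integer-valued extremum is e(T(151, 6)) = 9500, which is strictly less than the density bound 114005/12 since 6 ∤ 151 (the parts of T(151, 6) cannot all be equal).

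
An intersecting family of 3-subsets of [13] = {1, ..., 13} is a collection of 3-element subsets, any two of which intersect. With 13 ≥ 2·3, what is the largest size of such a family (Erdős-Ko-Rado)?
max |F| = C(12, 2) = 66

The Erdős-Ko-Rado theorem states: for n ≥ 2k, an intersecting family of k-subsets of an n-element set has size at most C(n − 1, k − 1), with equality for 'star' families {A ⊆ [n] : |A| = k, i ∈ A} (fix an element i). For n = 13, k = 3: C(12, 2) = 66.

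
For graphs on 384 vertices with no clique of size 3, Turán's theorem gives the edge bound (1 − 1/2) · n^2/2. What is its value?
Turán density bound = (1/2) · 384^2/2 = 36864

Turán's theorem: ex(n, K_{r+1}) is achieved by the complete r-partite Turán graph T(n, r) with parts as balanced as possible, and is at most (1 − 1/r) · n^2/2. For r = 2, n = 384: the density bound is (1/2) · 147456/2 = 36864. Since 2 ∣ 384, the Turán graph T(384, 2) has parts of equal size 192, and its edge count e(T(384, 2)) = 36864 attains the density bound exactly.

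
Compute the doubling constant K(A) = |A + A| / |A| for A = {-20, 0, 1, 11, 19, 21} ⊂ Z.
K = |A + A| / |A| = 19/6

Enumerate A + A = {a + b : a, b ∈ A}. With |A| = 6, there are |A|^2 = 36 ordered sum pairs; collecting distinct values, A + A = {-40, -20, -19, -9, -1, 0, 1, 2, 11, 12, 19, 20, 21, 22, 30, 32, 38, 40, 42}, so |A + A| = 19. Thus K = 19/6. For comparison, the minimum possible |A + A| over all 6-element sets is 2·6 − 1 = 11 (so min K = 11/6), attained only by arithmetic progressions.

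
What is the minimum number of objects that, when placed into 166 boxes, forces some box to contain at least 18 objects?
n = (18 − 1)·166 + 1 = 2823

By the generalised pigeonhole principle, to guarantee some box contains ≥ r objects we need more than (r − 1) · k objects total. Threshold: n = (r − 1) · k + 1. With r = 18 and k = 166: n = 17 · 166 + 1 = 2822 + 1 = 2823. For n = 2822 = 17 · 166, we can put exactly 17 objects in every box, avoiding 18 in any single one — so 2823 is tight.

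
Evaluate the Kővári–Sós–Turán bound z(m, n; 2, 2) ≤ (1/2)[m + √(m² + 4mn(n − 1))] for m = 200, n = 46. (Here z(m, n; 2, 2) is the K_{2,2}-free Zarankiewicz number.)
z(200, 46; 2, 2) ≤ (1/2)[200 + √(200² + 4·200·46·45)] = (1/2)[200 + √1696000] = 751.1528

Kővári–Sós–Turán: let r_1, ..., r_200 be the row sums and z = Σ r_i the total number of 1s. Each pair of columns can share at most one row with both entries 1 (else a 2×2 all-ones block appears), so Σ_i C(r_i, 2) ≤ C(46, 2) = 1035. By convexity Σ_i C(r_i, 2) ≥ 200·C(z/200, 2) = z(z − 200)/(2·200), giving z² − 200z − 200·46·45 ≤ 0 and hence z ≤ (1/2)[200 + √(40000 + 4·414000)] = (1/2)[200 + √1696000] ≈ (1/2)(200 + 1302.3056) = 751.1528.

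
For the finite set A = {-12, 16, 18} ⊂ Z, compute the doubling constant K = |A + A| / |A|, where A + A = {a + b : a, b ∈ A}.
K = |A + A| / |A| = 6/3 = 2

Enumerate A + A = {a + b : a, b ∈ A}. With |A| = 3, there are |A|^2 = 9 ordered sum pairs; collecting distinct values, A + A = {-24, 4, 6, 32, 34, 36}, so |A + A| = 6. Thus K = 6/3 = 2. For comparison, the minimum possible |A + A| over all 3-element sets is 2·3 − 1 = 5 (so min K = 5/3), attained only by arithmetic progressions.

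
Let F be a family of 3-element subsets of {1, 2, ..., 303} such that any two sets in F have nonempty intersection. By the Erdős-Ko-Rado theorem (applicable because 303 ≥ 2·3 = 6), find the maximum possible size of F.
max |F| = C(302, 2) = 45451

The Erdős-Ko-Rado theorem states: for n ≥ 2k, an intersecting family of k-subsets of an n-element set has size at most C(n − 1, k − 1), with equality for 'star' families {A ⊆ [n] : |A| = k, i ∈ A} (fix an element i). For n = 303, k = 3: C(302, 2) = 45451.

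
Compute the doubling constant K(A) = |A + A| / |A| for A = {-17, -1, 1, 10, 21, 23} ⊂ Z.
K = |A + A| / |A| = 19/6

Enumerate A + A = {a + b : a, b ∈ A}. With |A| = 6, there are |A|^2 = 36 ordered sum pairs; collecting distinct values, A + A = {-34, -18, -16, -7, -2, 0, 2, 4, 6, 9, 11, 20, 22, 24, 31, 33, 42, 44, 46}, so |A + A| = 19. Thus K = 19/6. For comparison, the minimum possible |A + A| over all 6-element sets is 2·6 − 1 = 11 (so min K = 11/6), attained only by arithmetic progressions.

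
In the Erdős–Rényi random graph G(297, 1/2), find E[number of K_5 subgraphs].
E[# K_5] = C(297, 5) · (1/2)^C(5, 2) = 18616750614 / 2^10 = 9308375307/512 ≈ 18180420.521484

For each 5-subset S of vertices (there are C(297, 5) = 18616750614 such S), let X_S = 1 if S induces a K_5 (all C(5, 2) = 10 edges present). Then P(X_S = 1) = (1/2)^10 = 1/1024. By linearity of expectation, E[# K_5] = C(297, 5) · (1/2)^10 = 18616750614 / 1024 = 9308375307/512 ≈ 18180420.521484.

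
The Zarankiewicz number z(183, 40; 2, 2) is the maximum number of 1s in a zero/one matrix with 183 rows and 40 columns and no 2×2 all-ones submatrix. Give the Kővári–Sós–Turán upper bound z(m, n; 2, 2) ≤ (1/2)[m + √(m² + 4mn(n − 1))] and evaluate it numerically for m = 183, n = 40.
z(183, 40; 2, 2) ≤ (1/2)[183 + √(183² + 4·183·40·39)] = (1/2)[183 + √1175409] = 633.5814

Kővári–Sós–Turán: let r_1, ..., r_183 be the row sums and z = Σ r_i the total number of 1s. Each pair of columns can share at most one row with both entries 1 (else a 2×2 all-ones block appears), so Σ_i C(r_i, 2) ≤ C(40, 2) = 780. By convexity Σ_i C(r_i, 2) ≥ 183·C(z/183, 2) = z(z − 183)/(2·183), giving z² − 183z − 183·40·39 ≤ 0 and hence z ≤ (1/2)[183 + √(33489 + 4·285480)] = (1/2)[183 + √1175409] ≈ (1/2)(183 + 1084.1628) = 633.5814.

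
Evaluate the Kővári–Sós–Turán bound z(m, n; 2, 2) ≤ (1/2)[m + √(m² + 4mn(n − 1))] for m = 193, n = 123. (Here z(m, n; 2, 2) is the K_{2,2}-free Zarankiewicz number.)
z(193, 123; 2, 2) ≤ (1/2)[193 + √(193² + 4·193·123·122)] = (1/2)[193 + √11621881] = 1801.044

Kővári–Sós–Turán: let r_1, ..., r_193 be the row sums and z = Σ r_i the total number of 1s. Each pair of columns can share at most one row with both entries 1 (else a 2×2 all-ones block appears), so Σ_i C(r_i, 2) ≤ C(123, 2) = 7503. By convexity Σ_i C(r_i, 2) ≥ 193·C(z/193, 2) = z(z − 193)/(2·193), giving z² − 193z − 193·123·122 ≤ 0 and hence z ≤ (1/2)[193 + √(37249 + 4·2896158)] = (1/2)[193 + √11621881] ≈ (1/2)(193 + 3409.088) = 1801.044.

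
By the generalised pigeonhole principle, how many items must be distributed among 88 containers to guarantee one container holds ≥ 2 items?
n = (2 − 1)·88 + 1 = 89

By the generalised pigeonhole principle, to guarantee some box contains ≥ r objects we need more than (r − 1) · k objects total. Threshold: n = (r − 1) · k + 1. With r = 2 and k = 88: n = 1 · 88 + 1 = 88 + 1 = 89. For n = 88 = 1 · 88, we can put exactly 1 objects in every box, avoiding 2 in any single one — so 89 is tight.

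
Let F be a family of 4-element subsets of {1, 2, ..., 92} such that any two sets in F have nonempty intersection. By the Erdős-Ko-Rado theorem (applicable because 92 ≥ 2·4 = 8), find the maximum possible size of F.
max |F| = C(91, 3) = 121485

Erdős-Ko-Rado (1961): when n ≥ 2k, max |F| = C(n−1, k−1). The bound is attained by the star {A : i ∈ A} for any fixed i ∈ [n]. Here C(92−1, 4−1) = C(91, 3) = 121485.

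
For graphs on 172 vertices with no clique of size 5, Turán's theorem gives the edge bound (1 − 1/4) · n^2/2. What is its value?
Turán density bound = (3/4) · 172^2/2 = 11094

Turán's theorem: ex(n, K_{r+1}) is achieved by the complete r-partite Turán graph T(n, r) with parts as balanced as possible, and is at most (1 − 1/r) · n^2/2. For r = 4, n = 172: the density bound is (3/4) · 29584/2 = 11094. Since 4 ∣ 172, the Turán graph T(172, 4) has parts of equal size 43, and its edge count e(T(172, 4)) = 11094 attains the density bound exactly.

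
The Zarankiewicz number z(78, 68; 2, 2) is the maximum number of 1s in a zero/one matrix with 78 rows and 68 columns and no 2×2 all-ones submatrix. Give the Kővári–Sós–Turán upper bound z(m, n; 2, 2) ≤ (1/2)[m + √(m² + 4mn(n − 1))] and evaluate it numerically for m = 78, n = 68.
z(78, 68; 2, 2) ≤ (1/2)[78 + √(78² + 4·78·68·67)] = (1/2)[78 + √1427556] = 636.4019

Kővári–Sós–Turán: let r_1, ..., r_78 be the row sums and z = Σ r_i the total number of 1s. Each pair of columns can share at most one row with both entries 1 (else a 2×2 all-ones block appears), so Σ_i C(r_i, 2) ≤ C(68, 2) = 2278. By convexity Σ_i C(r_i, 2) ≥ 78·C(z/78, 2) = z(z − 78)/(2·78), giving z² − 78z − 78·68·67 ≤ 0 and hence z ≤ (1/2)[78 + √(6084 + 4·355368)] = (1/2)[78 + √1427556] ≈ (1/2)(78 + 1194.8037) = 636.4019.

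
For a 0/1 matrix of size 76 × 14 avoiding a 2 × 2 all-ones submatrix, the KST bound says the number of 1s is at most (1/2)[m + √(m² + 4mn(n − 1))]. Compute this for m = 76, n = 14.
z(76, 14; 2, 2) ≤ (1/2)[76 + √(76² + 4·76·14·13)] = (1/2)[76 + √61104] = 161.5961

Kővári–Sós–Turán: let r_1, ..., r_76 be the row sums and z = Σ r_i the total number of 1s. Each pair of columns can share at most one row with both entries 1 (else a 2×2 all-ones block appears), so Σ_i C(r_i, 2) ≤ C(14, 2) = 91. By convexity Σ_i C(r_i, 2) ≥ 76·C(z/76, 2) = z(z − 76)/(2·76), giving z² − 76z − 76·14·13 ≤ 0 and hence z ≤ (1/2)[76 + √(5776 + 4·13832)] = (1/2)[76 + √61104] ≈ (1/2)(76 + 247.1922) = 161.5961.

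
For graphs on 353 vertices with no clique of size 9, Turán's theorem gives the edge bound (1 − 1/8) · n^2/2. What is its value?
Turán density bound = (7/8) · 353^2/2 = 872263/16 ≈ 54516.4375

Turán's theorem: ex(n, K_{r+1}) is achieved by the complete r-partite Turán graph T(n, r) with parts as balanced as possible, and is at most (1 − 1/r) · n^2/2. For r = 8, n = 353: the density bound is (7/8) · 124609/2 = 872263/16 ≈ 54516.4375. The integer-valued extremum is e(T(353, 8)) = 54516, which is strictly less than the density bound 872263/16 since 8 ∤ 353 (the parts of T(353, 8) cannot all be equal).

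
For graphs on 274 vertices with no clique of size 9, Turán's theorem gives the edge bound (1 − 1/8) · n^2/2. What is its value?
Turán density bound = (7/8) · 274^2/2 = 131383/4 ≈ 32845.75

Turán's theorem: ex(n, K_{r+1}) is achieved by the complete r-partite Turán graph T(n, r) with parts as balanced as possible, and is at most (1 − 1/r) · n^2/2. For r = 8, n = 274: the density bound is (7/8) · 75076/2 = 131383/4 ≈ 32845.75. The integer-valued extremum is e(T(274, 8)) = 32845, which is strictly less than the density bound 131383/4 since 8 ∤ 274 (the parts of T(274, 8) cannot all be equal).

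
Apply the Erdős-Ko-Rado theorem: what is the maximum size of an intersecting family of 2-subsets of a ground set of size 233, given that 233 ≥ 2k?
max |F| = C(232, 1) = 232

Erdős-Ko-Rado (1961): when n ≥ 2k, max |F| = C(n−1, k−1). The bound is attained by the star {A : i ∈ A} for any fixed i ∈ [n]. Here C(233−1, 2−1) = C(232, 1) = 232.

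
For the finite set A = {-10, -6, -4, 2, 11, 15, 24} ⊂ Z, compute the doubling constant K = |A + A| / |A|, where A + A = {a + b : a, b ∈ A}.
K = |A + A| / |A| = 25/7

Enumerate A + A = {a + b : a, b ∈ A}. With |A| = 7, there are |A|^2 = 49 ordered sum pairs; collecting distinct values, A + A = {-20, -16, -14, -12, -10, -8, -4, -2, 1, 4, 5, 7, 9, 11, 13, 14, 17, 18, 20, 22, 26, 30, 35, 39, 48}, so |A + A| = 25. Thus K = 25/7. For comparison, the minimum possible |A + A| over all 7-element sets is 2·7 − 1 = 13 (so min K = 13/7), attained only by arithmetic progressions.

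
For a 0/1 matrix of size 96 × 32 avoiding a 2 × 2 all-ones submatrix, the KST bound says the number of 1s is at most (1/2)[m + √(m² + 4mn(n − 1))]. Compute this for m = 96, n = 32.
z(96, 32; 2, 2) ≤ (1/2)[96 + √(96² + 4·96·32·31)] = (1/2)[96 + √390144] = 360.3075

Kővári–Sós–Turán: let r_1, ..., r_96 be the row sums and z = Σ r_i the total number of 1s. Each pair of columns can share at most one row with both entries 1 (else a 2×2 all-ones block appears), so Σ_i C(r_i, 2) ≤ C(32, 2) = 496. By convexity Σ_i C(r_i, 2) ≥ 96·C(z/96, 2) = z(z − 96)/(2·96), giving z² − 96z − 96·32·31 ≤ 0 and hence z ≤ (1/2)[96 + √(9216 + 4·95232)] = (1/2)[96 + √390144] ≈ (1/2)(96 + 624.6151) = 360.3075.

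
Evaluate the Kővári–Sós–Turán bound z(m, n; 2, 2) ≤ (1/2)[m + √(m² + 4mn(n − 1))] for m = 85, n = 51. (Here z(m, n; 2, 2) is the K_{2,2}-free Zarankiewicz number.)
z(85, 51; 2, 2) ≤ (1/2)[85 + √(85² + 4·85·51·50)] = (1/2)[85 + √874225] = 510

Kővári–Sós–Turán: let r_1, ..., r_85 be the row sums and z = Σ r_i the total number of 1s. Each pair of columns can share at most one row with both entries 1 (else a 2×2 all-ones block appears), so Σ_i C(r_i, 2) ≤ C(51, 2) = 1275. By convexity Σ_i C(r_i, 2) ≥ 85·C(z/85, 2) = z(z − 85)/(2·85), giving z² − 85z − 85·51·50 ≤ 0 and hence z ≤ (1/2)[85 + √(7225 + 4·216750)] = (1/2)[85 + √874225] ≈ (1/2)(85 + 935) = 510.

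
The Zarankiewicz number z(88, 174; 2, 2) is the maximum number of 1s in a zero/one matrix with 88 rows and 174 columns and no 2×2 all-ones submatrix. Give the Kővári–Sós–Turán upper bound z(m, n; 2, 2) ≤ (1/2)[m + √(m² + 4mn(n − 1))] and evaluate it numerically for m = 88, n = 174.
z(88, 174; 2, 2) ≤ (1/2)[88 + √(88² + 4·88·174·173)] = (1/2)[88 + √10603648] = 1672.1622

Kővári–Sós–Turán: let r_1, ..., r_88 be the row sums and z = Σ r_i the total number of 1s. Each pair of columns can share at most one row with both entries 1 (else a 2×2 all-ones block appears), so Σ_i C(r_i, 2) ≤ C(174, 2) = 15051. By convexity Σ_i C(r_i, 2) ≥ 88·C(z/88, 2) = z(z − 88)/(2·88), giving z² − 88z − 88·174·173 ≤ 0 and hence z ≤ (1/2)[88 + √(7744 + 4·2648976)] = (1/2)[88 + √10603648] ≈ (1/2)(88 + 3256.3243) = 1672.1622.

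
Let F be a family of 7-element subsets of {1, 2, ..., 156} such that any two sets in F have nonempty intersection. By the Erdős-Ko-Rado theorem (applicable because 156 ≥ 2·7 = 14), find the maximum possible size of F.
max |F| = C(155, 6) = 17463172650

The Erdős-Ko-Rado theorem states: for n ≥ 2k, an intersecting family of k-subsets of an n-element set has size at most C(n − 1, k − 1), with equality for 'star' families {A ⊆ [n] : |A| = k, i ∈ A} (fix an element i). For n = 156, k = 7: C(155, 6) = 17463172650.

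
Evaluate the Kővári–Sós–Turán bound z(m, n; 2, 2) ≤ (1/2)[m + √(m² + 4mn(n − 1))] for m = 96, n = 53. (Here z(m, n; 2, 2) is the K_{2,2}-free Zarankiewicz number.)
z(96, 53; 2, 2) ≤ (1/2)[96 + √(96² + 4·96·53·52)] = (1/2)[96 + √1067520] = 564.6043

Kővári–Sós–Turán: let r_1, ..., r_96 be the row sums and z = Σ r_i the total number of 1s. Each pair of columns can share at most one row with both entries 1 (else a 2×2 all-ones block appears), so Σ_i C(r_i, 2) ≤ C(53, 2) = 1378. By convexity Σ_i C(r_i, 2) ≥ 96·C(z/96, 2) = z(z − 96)/(2·96), giving z² − 96z − 96·53·52 ≤ 0 and hence z ≤ (1/2)[96 + √(9216 + 4·264576)] = (1/2)[96 + √1067520] ≈ (1/2)(96 + 1033.2086) = 564.6043.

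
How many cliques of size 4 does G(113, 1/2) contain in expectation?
E[# K_4] = C(113, 4) · (1/2)^C(4, 2) = 6438740 / 2^6 = 1609685/16 = 100605.3125

For each 4-subset S of vertices (there are C(113, 4) = 6438740 such S), let X_S = 1 if S induces a K_4 (all C(4, 2) = 6 edges present). Then P(X_S = 1) = (1/2)^6 = 1/64. By linearity of expectation, E[# K_4] = C(113, 4) · (1/2)^6 = 6438740 / 64 = 1609685/16 = 100605.3125.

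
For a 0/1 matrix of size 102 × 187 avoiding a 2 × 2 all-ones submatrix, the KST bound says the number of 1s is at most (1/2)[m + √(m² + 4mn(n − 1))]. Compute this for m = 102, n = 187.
z(102, 187; 2, 2) ≤ (1/2)[102 + √(102² + 4·102·187·186)] = (1/2)[102 + √14201460] = 1935.2412

Kővári–Sós–Turán: let r_1, ..., r_102 be the row sums and z = Σ r_i the total number of 1s. Each pair of columns can share at most one row with both entries 1 (else a 2×2 all-ones block appears), so Σ_i C(r_i, 2) ≤ C(187, 2) = 17391. By convexity Σ_i C(r_i, 2) ≥ 102·C(z/102, 2) = z(z − 102)/(2·102), giving z² − 102z − 102·187·186 ≤ 0 and hence z ≤ (1/2)[102 + √(10404 + 4·3547764)] = (1/2)[102 + √14201460] ≈ (1/2)(102 + 3768.4825) = 1935.2412.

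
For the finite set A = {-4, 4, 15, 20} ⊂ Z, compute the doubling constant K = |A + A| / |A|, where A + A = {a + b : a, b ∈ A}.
K = |A + A| / |A| = 10/4 = 5/2

Enumerate A + A = {a + b : a, b ∈ A}. With |A| = 4, there are |A|^2 = 16 ordered sum pairs; collecting distinct values, A + A = {-8, 0, 8, 11, 16, 19, 24, 30, 35, 40}, so |A + A| = 10. Thus K = 10/4 = 5/2. For comparison, the minimum possible |A + A| over all 4-element sets is 2·4 − 1 = 7 (so min K = 7/4), attained only by arithmetic progressions.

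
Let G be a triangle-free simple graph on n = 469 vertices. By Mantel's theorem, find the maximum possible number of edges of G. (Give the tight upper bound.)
ex(469, K_3) = ⌊469^2/4⌋ = 54990

Mantel (1907): a triangle-free graph on n vertices has at most ⌊n^2/4⌋ edges, with equality for the complete bipartite graph K_{⌊n/2⌋, ⌈n/2⌉}. For n = 469: ⌊469^2/4⌋ = ⌊219961/4⌋ = 54990. The extremal graph is K_{234, 235}, which has 234·235 = 54990 edges.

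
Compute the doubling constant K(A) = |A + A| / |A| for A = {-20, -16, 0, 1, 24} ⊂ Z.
K = |A + A| / |A| = 15/5 = 3

Enumerate A + A = {a + b : a, b ∈ A}. With |A| = 5, there are |A|^2 = 25 ordered sum pairs; collecting distinct values, A + A = {-40, -36, -32, -20, -19, -16, -15, 0, 1, 2, 4, 8, 24, 25, 48}, so |A + A| = 15. Thus K = 15/5 = 3. For comparison, the minimum possible |A + A| over all 5-element sets is 2·5 − 1 = 9 (so min K = 9/5), attained only by arithmetic progressions.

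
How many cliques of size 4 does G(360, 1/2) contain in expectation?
E[# K_4] = C(360, 4) · (1/2)^C(4, 2) = 688235310 / 2^6 = 344117655/32 = 10753676.71875

For each 4-subset S of vertices (there are C(360, 4) = 688235310 such S), let X_S = 1 if S induces a K_4 (all C(4, 2) = 6 edges present). Then P(X_S = 1) = (1/2)^6 = 1/64. By linearity of expectation, E[# K_4] = C(360, 4) · (1/2)^6 = 688235310 / 64 = 344117655/32 = 10753676.71875.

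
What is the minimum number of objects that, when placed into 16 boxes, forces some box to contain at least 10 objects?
n = (10 − 1)·16 + 1 = 145

By the generalised pigeonhole principle, to guarantee some box contains ≥ r objects we need more than (r − 1) · k objects total. Threshold: n = (r − 1) · k + 1. With r = 10 and k = 16: n = 9 · 16 + 1 = 144 + 1 = 145. For n = 144 = 9 · 16, we can put exactly 9 objects in every box, avoiding 10 in any single one — so 145 is tight.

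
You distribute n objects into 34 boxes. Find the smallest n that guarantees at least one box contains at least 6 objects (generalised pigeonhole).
n = (6 − 1)·34 + 1 = 171

By the generalised pigeonhole principle, to guarantee some box contains ≥ r objects we need more than (r − 1) · k objects total. Threshold: n = (r − 1) · k + 1. With r = 6 and k = 34: n = 5 · 34 + 1 = 170 + 1 = 171. For n = 170 = 5 · 34, we can put exactly 5 objects in every box, avoiding 6 in any single one — so 171 is tight.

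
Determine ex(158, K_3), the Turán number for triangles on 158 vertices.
ex(158, K_3) = ⌊158^2/4⌋ = 6241

Mantel (1907): a triangle-free graph on n vertices has at most ⌊n^2/4⌋ edges, with equality for the complete bipartite graph K_{⌊n/2⌋, ⌈n/2⌉}. For n = 158: ⌊158^2/4⌋ = ⌊24964/4⌋ = 6241. The extremal graph is K_{79, 79}, which has 79·79 = 6241 edges.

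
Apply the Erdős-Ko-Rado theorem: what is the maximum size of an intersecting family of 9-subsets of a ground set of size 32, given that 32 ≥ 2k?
max |F| = C(31, 8) = 7888725

The Erdős-Ko-Rado theorem states: for n ≥ 2k, an intersecting family of k-subsets of an n-element set has size at most C(n − 1, k − 1), with equality for 'star' families {A ⊆ [n] : |A| = k, i ∈ A} (fix an element i). For n = 32, k = 9: C(31, 8) = 7888725.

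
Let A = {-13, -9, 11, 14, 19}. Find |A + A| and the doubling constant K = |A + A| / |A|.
K = |A + A| / |A| = 15/5 = 3

Enumerate A + A = {a + b : a, b ∈ A}. With |A| = 5, there are |A|^2 = 25 ordered sum pairs; collecting distinct values, A + A = {-26, -22, -18, -2, 1, 2, 5, 6, 10, 22, 25, 28, 30, 33, 38}, so |A + A| = 15. Thus K = 15/5 = 3. For comparison, the minimum possible |A + A| over all 5-element sets is 2·5 − 1 = 9 (so min K = 9/5), attained only by arithmetic progressions.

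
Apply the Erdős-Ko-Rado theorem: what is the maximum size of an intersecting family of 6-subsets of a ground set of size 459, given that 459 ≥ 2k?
max |F| = C(458, 5) = 164298093596

The Erdős-Ko-Rado theorem states: for n ≥ 2k, an intersecting family of k-subsets of an n-element set has size at most C(n − 1, k − 1), with equality for 'star' families {A ⊆ [n] : |A| = k, i ∈ A} (fix an element i). For n = 459, k = 6: C(458, 5) = 164298093596.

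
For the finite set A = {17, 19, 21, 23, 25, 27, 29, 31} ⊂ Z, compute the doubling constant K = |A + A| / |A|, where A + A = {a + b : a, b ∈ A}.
K = |A + A| / |A| = 15/8

Enumerate A + A = {a + b : a, b ∈ A}. With |A| = 8, there are |A|^2 = 64 ordered sum pairs; collecting distinct values, A + A = {34, 36, 38, 40, 42, 44, 46, 48, 50, 52, 54, 56, 58, 60, 62}, so |A + A| = 15. Thus K = 15/8. Here |A + A| = 2|A| − 1 = 15, the minimum possible — so K = 15/8 is minimal, which holds iff A is an arithmetic progression.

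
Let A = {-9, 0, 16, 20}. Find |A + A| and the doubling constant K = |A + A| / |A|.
K = |A + A| / |A| = 10/4 = 5/2

Enumerate A + A = {a + b : a, b ∈ A}. With |A| = 4, there are |A|^2 = 16 ordered sum pairs; collecting distinct values, A + A = {-18, -9, 0, 7, 11, 16, 20, 32, 36, 40}, so |A + A| = 10. Thus K = 10/4 = 5/2. For comparison, the minimum possible |A + A| over all 4-element sets is 2·4 − 1 = 7 (so min K = 7/4), attained only by arithmetic progressions.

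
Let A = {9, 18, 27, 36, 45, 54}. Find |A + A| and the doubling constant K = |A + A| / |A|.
K = |A + A| / |A| = 11/6

Enumerate A + A = {a + b : a, b ∈ A}. With |A| = 6, there are |A|^2 = 36 ordered sum pairs; collecting distinct values, A + A = {18, 27, 36, 45, 54, 63, 72, 81, 90, 99, 108}, so |A + A| = 11. Thus K = 11/6. Here |A + A| = 2|A| − 1 = 11, the minimum possible — so K = 11/6 is minimal, which holds iff A is an arithmetic progression.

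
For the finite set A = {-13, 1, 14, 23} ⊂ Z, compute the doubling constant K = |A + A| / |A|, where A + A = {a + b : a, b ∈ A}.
K = |A + A| / |A| = 10/4 = 5/2

Enumerate A + A = {a + b : a, b ∈ A}. With |A| = 4, there are |A|^2 = 16 ordered sum pairs; collecting distinct values, A + A = {-26, -12, 1, 2, 10, 15, 24, 28, 37, 46}, so |A + A| = 10. Thus K = 10/4 = 5/2. For comparison, the minimum possible |A + A| over all 4-element sets is 2·4 − 1 = 7 (so min K = 7/4), attained only by arithmetic progressions.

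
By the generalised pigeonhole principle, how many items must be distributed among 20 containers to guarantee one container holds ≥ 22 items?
n = (22 − 1)·20 + 1 = 421

By the generalised pigeonhole principle, to guarantee some box contains ≥ r objects we need more than (r − 1) · k objects total. Threshold: n = (r − 1) · k + 1. With r = 22 and k = 20: n = 21 · 20 + 1 = 420 + 1 = 421. For n = 420 = 21 · 20, we can put exactly 21 objects in every box, avoiding 22 in any single one — so 421 is tight.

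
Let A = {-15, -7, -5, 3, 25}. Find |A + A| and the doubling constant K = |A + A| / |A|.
K = |A + A| / |A| = 14/5

Enumerate A + A = {a + b : a, b ∈ A}. With |A| = 5, there are |A|^2 = 25 ordered sum pairs; collecting distinct values, A + A = {-30, -22, -20, -14, -12, -10, -4, -2, 6, 10, 18, 20, 28, 50}, so |A + A| = 14. Thus K = 14/5. For comparison, the minimum possible |A + A| over all 5-element sets is 2·5 − 1 = 9 (so min K = 9/5), attained only by arithmetic progressions.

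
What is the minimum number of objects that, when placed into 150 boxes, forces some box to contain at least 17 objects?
n = (17 − 1)·150 + 1 = 2401

By the generalised pigeonhole principle, to guarantee some box contains ≥ r objects we need more than (r − 1) · k objects total. Threshold: n = (r − 1) · k + 1. With r = 17 and k = 150: n = 16 · 150 + 1 = 2400 + 1 = 2401. For n = 2400 = 16 · 150, we can put exactly 16 objects in every box, avoiding 17 in any single one — so 2401 is tight.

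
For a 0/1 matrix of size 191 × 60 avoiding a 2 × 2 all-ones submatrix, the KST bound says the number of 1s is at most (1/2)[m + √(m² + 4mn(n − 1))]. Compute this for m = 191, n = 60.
z(191, 60; 2, 2) ≤ (1/2)[191 + √(191² + 4·191·60·59)] = (1/2)[191 + √2741041] = 923.3045

Kővári–Sós–Turán: let r_1, ..., r_191 be the row sums and z = Σ r_i the total number of 1s. Each pair of columns can share at most one row with both entries 1 (else a 2×2 all-ones block appears), so Σ_i C(r_i, 2) ≤ C(60, 2) = 1770. By convexity Σ_i C(r_i, 2) ≥ 191·C(z/191, 2) = z(z − 191)/(2·191), giving z² − 191z − 191·60·59 ≤ 0 and hence z ≤ (1/2)[191 + √(36481 + 4·676140)] = (1/2)[191 + √2741041] ≈ (1/2)(191 + 1655.609) = 923.3045.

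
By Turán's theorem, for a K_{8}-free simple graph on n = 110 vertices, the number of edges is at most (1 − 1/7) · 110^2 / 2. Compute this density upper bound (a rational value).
Turán density bound = (6/7) · 110^2/2 = 36300/7 ≈ 5185.7143

Turán's theorem: ex(n, K_{r+1}) is achieved by the complete r-partite Turán graph T(n, r) with parts as balanced as possible, and is at most (1 − 1/r) · n^2/2. For r = 7, n = 110: the density bound is (6/7) · 12100/2 = 36300/7 ≈ 5185.7143. The integer-valued extremum is e(T(110, 7)) = 5185, which is strictly less than the density bound 36300/7 since 7 ∤ 110 (the parts of T(110, 7) cannot all be equal).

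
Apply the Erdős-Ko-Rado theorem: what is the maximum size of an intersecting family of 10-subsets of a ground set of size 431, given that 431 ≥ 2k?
max |F| = C(430, 9) = 1273067886297543050

The Erdős-Ko-Rado theorem states: for n ≥ 2k, an intersecting family of k-subsets of an n-element set has size at most C(n − 1, k − 1), with equality for 'star' families {A ⊆ [n] : |A| = k, i ∈ A} (fix an element i). For n = 431, k = 10: C(430, 9) = 1273067886297543050.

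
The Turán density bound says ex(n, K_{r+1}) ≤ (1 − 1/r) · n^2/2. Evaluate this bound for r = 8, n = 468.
Turán density bound = (7/8) · 468^2/2 = 95823

Turán's theorem: ex(n, K_{r+1}) is achieved by the complete r-partite Turán graph T(n, r) with parts as balanced as possible, and is at most (1 − 1/r) · n^2/2. For r = 8, n = 468: the density bound is (7/8) · 219024/2 = 95823. The integer-valued extremum is e(T(468, 8)) = 95822, which is strictly less than the density bound 95823 since 8 ∤ 468 (the parts of T(468, 8) cannot all be equal).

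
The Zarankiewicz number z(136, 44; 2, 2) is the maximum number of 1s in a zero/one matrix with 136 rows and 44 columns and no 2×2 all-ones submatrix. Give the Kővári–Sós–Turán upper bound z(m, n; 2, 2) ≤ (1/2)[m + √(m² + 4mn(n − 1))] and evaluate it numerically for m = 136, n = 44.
z(136, 44; 2, 2) ≤ (1/2)[136 + √(136² + 4·136·44·43)] = (1/2)[136 + √1047744] = 579.7968

Kővári–Sós–Turán: let r_1, ..., r_136 be the row sums and z = Σ r_i the total number of 1s. Each pair of columns can share at most one row with both entries 1 (else a 2×2 all-ones block appears), so Σ_i C(r_i, 2) ≤ C(44, 2) = 946. By convexity Σ_i C(r_i, 2) ≥ 136·C(z/136, 2) = z(z − 136)/(2·136), giving z² − 136z − 136·44·43 ≤ 0 and hence z ≤ (1/2)[136 + √(18496 + 4·257312)] = (1/2)[136 + √1047744] ≈ (1/2)(136 + 1023.5937) = 579.7968.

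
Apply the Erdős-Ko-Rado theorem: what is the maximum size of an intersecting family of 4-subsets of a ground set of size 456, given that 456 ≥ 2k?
max |F| = C(455, 3) = 15596035

Erdős-Ko-Rado (1961): when n ≥ 2k, max |F| = C(n−1, k−1). The bound is attained by the star {A : i ∈ A} for any fixed i ∈ [n]. Here C(456−1, 4−1) = C(455, 3) = 15596035.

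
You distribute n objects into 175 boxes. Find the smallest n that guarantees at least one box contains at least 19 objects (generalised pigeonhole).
n = (19 − 1)·175 + 1 = 3151

By the generalised pigeonhole principle, to guarantee some box contains ≥ r objects we need more than (r − 1) · k objects total. Threshold: n = (r − 1) · k + 1. With r = 19 and k = 175: n = 18 · 175 + 1 = 3150 + 1 = 3151. For n = 3150 = 18 · 175, we can put exactly 18 objects in every box, avoiding 19 in any single one — so 3151 is tight.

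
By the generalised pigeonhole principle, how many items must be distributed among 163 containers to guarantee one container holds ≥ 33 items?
n = (33 − 1)·163 + 1 = 5217

By the generalised pigeonhole principle, to guarantee some box contains ≥ r objects we need more than (r − 1) · k objects total. Threshold: n = (r − 1) · k + 1. With r = 33 and k = 163: n = 32 · 163 + 1 = 5216 + 1 = 5217. For n = 5216 = 32 · 163, we can put exactly 32 objects in every box, avoiding 33 in any single one — so 5217 is tight.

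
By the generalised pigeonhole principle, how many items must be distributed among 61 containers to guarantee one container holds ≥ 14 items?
n = (14 − 1)·61 + 1 = 794

By the generalised pigeonhole principle, to guarantee some box contains ≥ r objects we need more than (r − 1) · k objects total. Threshold: n = (r − 1) · k + 1. With r = 14 and k = 61: n = 13 · 61 + 1 = 793 + 1 = 794. For n = 793 = 13 · 61, we can put exactly 13 objects in every box, avoiding 14 in any single one — so 794 is tight.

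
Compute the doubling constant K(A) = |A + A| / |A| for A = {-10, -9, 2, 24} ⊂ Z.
K = |A + A| / |A| = 10/4 = 5/2

Enumerate A + A = {a + b : a, b ∈ A}. With |A| = 4, there are |A|^2 = 16 ordered sum pairs; collecting distinct values, A + A = {-20, -19, -18, -8, -7, 4, 14, 15, 26, 48}, so |A + A| = 10. Thus K = 10/4 = 5/2. For comparison, the minimum possible |A + A| over all 4-element sets is 2·4 − 1 = 7 (so min K = 7/4), attained only by arithmetic progressions.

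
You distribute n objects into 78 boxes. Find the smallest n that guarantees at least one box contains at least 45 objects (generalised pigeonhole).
n = (45 − 1)·78 + 1 = 3433

By the generalised pigeonhole principle, to guarantee some box contains ≥ r objects we need more than (r − 1) · k objects total. Threshold: n = (r − 1) · k + 1. With r = 45 and k = 78: n = 44 · 78 + 1 = 3432 + 1 = 3433. For n = 3432 = 44 · 78, we can put exactly 44 objects in every box, avoiding 45 in any single one — so 3433 is tight.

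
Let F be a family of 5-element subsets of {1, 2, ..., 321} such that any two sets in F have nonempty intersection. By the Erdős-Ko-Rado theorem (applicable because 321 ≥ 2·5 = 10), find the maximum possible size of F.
max |F| = C(320, 4) = 428761520

The Erdős-Ko-Rado theorem states: for n ≥ 2k, an intersecting family of k-subsets of an n-element set has size at most C(n − 1, k − 1), with equality for 'star' families {A ⊆ [n] : |A| = k, i ∈ A} (fix an element i). For n = 321, k = 5: C(320, 4) = 428761520.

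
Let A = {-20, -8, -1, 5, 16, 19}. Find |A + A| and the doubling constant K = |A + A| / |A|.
K = |A + A| / |A| = 21/6 = 7/2

Enumerate A + A = {a + b : a, b ∈ A}. With |A| = 6, there are |A|^2 = 36 ordered sum pairs; collecting distinct values, A + A = {-40, -28, -21, -16, -15, -9, -4, -3, -2, -1, 4, 8, 10, 11, 15, 18, 21, 24, 32, 35, 38}, so |A + A| = 21. Thus K = 21/6 = 7/2. For comparison, the minimum possible |A + A| over all 6-element sets is 2·6 − 1 = 11 (so min K = 11/6), attained only by arithmetic progressions.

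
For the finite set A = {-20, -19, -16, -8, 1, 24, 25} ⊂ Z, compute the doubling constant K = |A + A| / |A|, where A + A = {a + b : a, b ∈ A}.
K = |A + A| / |A| = 27/7

Enumerate A + A = {a + b : a, b ∈ A}. With |A| = 7, there are |A|^2 = 49 ordered sum pairs; collecting distinct values, A + A = {-40, -39, -38, -36, -35, -32, -28, -27, -24, -19, -18, -16, -15, -7, 2, 4, 5, 6, 8, 9, 16, 17, 25, 26, 48, 49, 50}, so |A + A| = 27. Thus K = 27/7. For comparison, the minimum possible |A + A| over all 7-element sets is 2·7 − 1 = 13 (so min K = 13/7), attained only by arithmetic progressions.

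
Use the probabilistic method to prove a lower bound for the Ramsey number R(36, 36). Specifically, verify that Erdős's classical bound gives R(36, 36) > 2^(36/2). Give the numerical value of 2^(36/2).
2^(36/2) = 262144; so R(36, 36) > 262144

Colour each edge of K_n uniformly at random with red/blue. The expected number of monochromatic K_36 is C(n, 36) · 2 · 2^(−C(36,2)). If C(n, 36) · 2^(1 − C(36,2)) < 1, then with positive probability no monochromatic K_36 exists, so R(36, 36) > n. The standard estimate C(n, 36) ≤ n^36/36! shows this inequality holds whenever n ≤ 2^(36/2) (since 36! · 2^(C(36,2) − 1) > 2^(36^2/2) ≥ n^36). Hence R(36, 36) > 2^(36/2) = 262144.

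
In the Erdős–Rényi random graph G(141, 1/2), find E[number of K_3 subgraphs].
E[# K_3] = C(141, 3) · (1/2)^C(3, 2) = 457310 / 2^3 = 228655/4 = 57163.75

For each 3-subset S of vertices (there are C(141, 3) = 457310 such S), let X_S = 1 if S induces a K_3 (all C(3, 2) = 3 edges present). Then P(X_S = 1) = (1/2)^3 = 1/8. By linearity of expectation, E[# K_3] = C(141, 3) · (1/2)^3 = 457310 / 8 = 228655/4 = 57163.75.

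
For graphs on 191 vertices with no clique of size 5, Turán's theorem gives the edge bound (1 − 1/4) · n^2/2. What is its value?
Turán density bound = (3/4) · 191^2/2 = 109443/8 ≈ 13680.375

Turán's theorem: ex(n, K_{r+1}) is achieved by the complete r-partite Turán graph T(n, r) with parts as balanced as possible, and is at most (1 − 1/r) · n^2/2. For r = 4, n = 191: the density bound is (3/4) · 36481/2 = 109443/8 ≈ 13680.375. The integer-valued extremum is e(T(191, 4)) = 13680, which is strictly less than the density bound 109443/8 since 4 ∤ 191 (the parts of T(191, 4) cannot all be equal).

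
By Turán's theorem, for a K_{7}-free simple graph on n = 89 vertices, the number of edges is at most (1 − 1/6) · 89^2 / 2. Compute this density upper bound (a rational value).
Turán density bound = (5/6) · 89^2/2 = 39605/12 ≈ 3300.4167

Turán's theorem: ex(n, K_{r+1}) is achieved by the complete r-partite Turán graph T(n, r) with parts as balanced as possible, and is at most (1 − 1/r) · n^2/2. For r = 6, n = 89: the density bound is (5/6) · 7921/2 = 39605/12 ≈ 3300.4167. The integer-valued extremum is e(T(89, 6)) = 3300, which is strictly less than the density bound 39605/12 since 6 ∤ 89 (the parts of T(89, 6) cannot all be equal).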